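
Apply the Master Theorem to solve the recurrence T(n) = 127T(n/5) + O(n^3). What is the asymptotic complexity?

Master Theorem for T(n) = 127T(n/5) + O(n^3):

a = 127, b = 5, c = 3
log_b(a) = log_5(127) = 3.0099

Case 1: c = 3 < log_5(127) = 3.0099
T(n) = O(n^(log_5 127))

For T(n) = 127T(n/5) + O(n^3): log_5(127) = 3.0099. This is Case 1 of the Master Theorem (c < log_b(a), work dominated by leaves), giving O(n^(log_5 127)).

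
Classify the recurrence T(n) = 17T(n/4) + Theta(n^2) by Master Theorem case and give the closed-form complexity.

Master Theorem for T(n) = 17T(n/4) + O(n^2):

a = 17, b = 4, c = 2
log_b(a) = log_4(17) = 2.0437

Case 1: c = 2 < log_4(17) = 2.0437
T(n) = O(n^(log_4 17))

For T(n) = 17T(n/4) + O(n^2): log_4(17) = 2.0437. This is Case 1 of the Master Theorem (c < log_b(a), work dominated by leaves), giving O(n^(log_4 17)).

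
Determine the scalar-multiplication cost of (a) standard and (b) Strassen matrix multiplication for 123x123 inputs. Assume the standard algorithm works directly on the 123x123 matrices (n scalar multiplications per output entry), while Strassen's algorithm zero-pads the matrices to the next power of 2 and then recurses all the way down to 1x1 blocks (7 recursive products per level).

Matrix multiplication for 123x123 matrices:

Strassen's algorithm requires power-of-2 dimensions. Pad 123x123 to 128x128 (next power of 2).

Standard algorithm: 123^3 = 1860867 multiplications
Strassen's algorithm: 7^(log2(128)) = 7^7 = 823543 multiplications
Savings: 1860867 - 823543 = 1037324 multiplications

Standard: 1860867 multiplications (123^3). Strassen: 823543 multiplications (7^7, after padding to 128x128). Strassen reduces 8 recursive multiplications to 7 at each level.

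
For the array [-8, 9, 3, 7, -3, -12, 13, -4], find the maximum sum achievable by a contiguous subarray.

Using Kadane's algorithm on [-8, 9, 3, 7, -3, -12, 13, -4]:

Scanning through the array:
Position 1 (value 9): max_ending_here = 9, max_so_far = 9
Position 2 (value 3): max_ending_here = 12, max_so_far = 12
Position 3 (value 7): max_ending_here = 19, max_so_far = 19
Position 4 (value -3): max_ending_here = 16, max_so_far = 19
Position 5 (value -12): max_ending_here = 4, max_so_far = 19
Position 6 (value 13): max_ending_here = 17, max_so_far = 19
Position 7 (value -4): max_ending_here = 13, max_so_far = 19

Maximum subarray: [9, 3, 7]
Maximum sum: 19

The maximum subarray is [9, 3, 7] with sum 19. This subarray runs from index 1 to index 3.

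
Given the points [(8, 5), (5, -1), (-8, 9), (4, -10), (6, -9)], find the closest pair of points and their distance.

Computing all pairwise distances among 5 points:

d((8, 5), (5, -1)) = 6.7082
d((8, 5), (-8, 9)) = 16.4924
d((8, 5), (4, -10)) = 15.5242
d((8, 5), (6, -9)) = 14.1421
d((5, -1), (-8, 9)) = 16.4012
d((5, -1), (4, -10)) = 9.0554
d((5, -1), (6, -9)) = 8.0623
d((-8, 9), (4, -10)) = 22.4722
d((-8, 9), (6, -9)) = 22.8035
d((4, -10), (6, -9)) = 2.2361 <-- minimum

Closest pair: (4, -10) and (6, -9) with distance 2.2361

The closest pair is (4, -10) and (6, -9) with Euclidean distance 2.2361. For 5 points, brute-force pairwise comparison is shown above. For large n, the divide-and-conquer algorithm (sort by x, recurse on halves, check the dividing strip) achieves O(n log n).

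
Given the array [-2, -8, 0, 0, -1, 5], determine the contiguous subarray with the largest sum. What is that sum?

Using Kadane's algorithm on [-2, -8, 0, 0, -1, 5]:

Scanning through the array:
Position 1 (value -8): max_ending_here = -8, max_so_far = -2
Position 2 (value 0): max_ending_here = 0, max_so_far = 0
Position 3 (value 0): max_ending_here = 0, max_so_far = 0
Position 4 (value -1): max_ending_here = -1, max_so_far = 0
Position 5 (value 5): max_ending_here = 5, max_so_far = 5

Maximum subarray: [5]
Maximum sum: 5

The maximum subarray is [5] with sum 5. This subarray runs from index 5 to index 5.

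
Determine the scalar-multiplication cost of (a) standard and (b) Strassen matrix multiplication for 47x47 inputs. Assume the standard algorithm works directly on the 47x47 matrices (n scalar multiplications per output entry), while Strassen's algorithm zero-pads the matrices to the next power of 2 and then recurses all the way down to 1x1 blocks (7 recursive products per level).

Matrix multiplication for 47x47 matrices:

Strassen's algorithm requires power-of-2 dimensions. Pad 47x47 to 64x64 (next power of 2).

Standard algorithm: 47^3 = 103823 multiplications
Strassen's algorithm: 7^(log2(64)) = 7^6 = 117649 multiplications
Difference: 103823 - 117649 = -13826 (Strassen uses MORE here due to padding overhead — for small or just-over-power-of-2 n, padding can outweigh the per-level savings)

Standard: 103823 multiplications (47^3). Strassen: 117649 multiplications (7^6, after padding to 64x64). Strassen reduces 8 recursive multiplications to 7 at each level.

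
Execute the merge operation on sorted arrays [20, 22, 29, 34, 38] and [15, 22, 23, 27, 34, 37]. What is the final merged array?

Merging process:

Compare 20 vs 15: take 15 from right. Merged: [15]
Compare 20 vs 22: take 20 from left. Merged: [15, 20]
Compare 22 vs 22: take 22 from left. Merged: [15, 20, 22]
Compare 29 vs 22: take 22 from right. Merged: [15, 20, 22, 22]
Compare 29 vs 23: take 23 from right. Merged: [15, 20, 22, 22, 23]
Compare 29 vs 27: take 27 from right. Merged: [15, 20, 22, 22, 23, 27]
Compare 29 vs 34: take 29 from left. Merged: [15, 20, 22, 22, 23, 27, 29]
Compare 34 vs 34: take 34 from left. Merged: [15, 20, 22, 22, 23, 27, 29, 34]
Compare 38 vs 34: take 34 from right. Merged: [15, 20, 22, 22, 23, 27, 29, 34, 34]
Compare 38 vs 37: take 37 from right. Merged: [15, 20, 22, 22, 23, 27, 29, 34, 34, 37]
Append remaining from left: [38]. Merged: [15, 20, 22, 22, 23, 27, 29, 34, 34, 37, 38]

Final merged array: [15, 20, 22, 22, 23, 27, 29, 34, 34, 37, 38]
Total comparisons: 10

The merged array is [15, 20, 22, 22, 23, 27, 29, 34, 34, 37, 38], requiring 10 comparisons. The merge step runs in O(n) time where n is the total number of elements.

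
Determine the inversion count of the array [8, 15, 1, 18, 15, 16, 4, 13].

Finding inversions in [8, 15, 1, 18, 15, 16, 4, 13]:

(0, 2): arr[0]=8 > arr[2]=1
(0, 6): arr[0]=8 > arr[6]=4
(1, 2): arr[1]=15 > arr[2]=1
(1, 6): arr[1]=15 > arr[6]=4
(1, 7): arr[1]=15 > arr[7]=13
(3, 4): arr[3]=18 > arr[4]=15
(3, 5): arr[3]=18 > arr[5]=16
(3, 6): arr[3]=18 > arr[6]=4
(3, 7): arr[3]=18 > arr[7]=13
(4, 6): arr[4]=15 > arr[6]=4
(4, 7): arr[4]=15 > arr[7]=13
(5, 6): arr[5]=16 > arr[6]=4
(5, 7): arr[5]=16 > arr[7]=13

Total inversions: 13

The array has 13 inversion(s): (0,2), (0,6), (1,2), (1,6), (1,7), (3,4), (3,5), (3,6), (3,7), (4,6), (4,7), (5,6), (5,7). Each pair (i,j) satisfies i < j and arr[i] > arr[j].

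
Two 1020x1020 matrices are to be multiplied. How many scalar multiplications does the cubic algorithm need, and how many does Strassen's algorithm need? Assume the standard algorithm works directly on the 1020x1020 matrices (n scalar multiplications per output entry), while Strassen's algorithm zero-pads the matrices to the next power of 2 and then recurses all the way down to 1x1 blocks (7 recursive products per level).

Matrix multiplication for 1020x1020 matrices:

Strassen's algorithm requires power-of-2 dimensions. Pad 1020x1020 to 1024x1024 (next power of 2).

Standard algorithm: 1020^3 = 1061208000 multiplications
Strassen's algorithm: 7^(log2(1024)) = 7^10 = 282475249 multiplications
Savings: 1061208000 - 282475249 = 778732751 multiplications

Standard: 1061208000 multiplications (1020^3). Strassen: 282475249 multiplications (7^10, after padding to 1024x1024). Strassen reduces 8 recursive multiplications to 7 at each level.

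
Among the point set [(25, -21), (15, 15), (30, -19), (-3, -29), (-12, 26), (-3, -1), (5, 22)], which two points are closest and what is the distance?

Computing all pairwise distances among 7 points:

d((25, -21), (15, 15)) = 37.3631
d((25, -21), (30, -19)) = 5.3852 <-- minimum
d((25, -21), (-3, -29)) = 29.1204
d((25, -21), (-12, 26)) = 59.8164
d((25, -21), (-3, -1)) = 34.4093
d((25, -21), (5, 22)) = 47.4236
d((15, 15), (30, -19)) = 37.1618
d((15, 15), (-3, -29)) = 47.5395
d((15, 15), (-12, 26)) = 29.1548
d((15, 15), (-3, -1)) = 24.0832
d((15, 15), (5, 22)) = 12.2066
d((30, -19), (-3, -29)) = 34.4819
d((30, -19), (-12, 26)) = 61.5549
d((30, -19), (-3, -1)) = 37.5899
d((30, -19), (5, 22)) = 48.0208
d((-3, -29), (-12, 26)) = 55.7315
d((-3, -29), (-3, -1)) = 28.0
d((-3, -29), (5, 22)) = 51.6236
d((-12, 26), (-3, -1)) = 28.4605
d((-12, 26), (5, 22)) = 17.4642
d((-3, -1), (5, 22)) = 24.3516

Closest pair: (25, -21) and (30, -19) with distance 5.3852

The closest pair is (25, -21) and (30, -19) with Euclidean distance 5.3852. For 7 points, brute-force pairwise comparison is shown above. For large n, the divide-and-conquer algorithm (sort by x, recurse on halves, check the dividing strip) achieves O(n log n).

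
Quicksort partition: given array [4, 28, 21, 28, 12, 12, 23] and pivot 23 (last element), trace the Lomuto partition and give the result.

Lomuto partition with pivot = 23:

Initial array: [4, 28, 21, 28, 12, 12, 23]

arr[0]=4 <= 23: swap with position 0, array becomes [4, 28, 21, 28, 12, 12, 23]
arr[1]=28 > 23: no swap
arr[2]=21 <= 23: swap with position 1, array becomes [4, 21, 28, 28, 12, 12, 23]
arr[3]=28 > 23: no swap
arr[4]=12 <= 23: swap with position 2, array becomes [4, 21, 12, 28, 28, 12, 23]
arr[5]=12 <= 23: swap with position 3, array becomes [4, 21, 12, 12, 28, 28, 23]

Place pivot at position 4: [4, 21, 12, 12, 23, 28, 28]
Pivot position: 4

After partitioning with pivot 23, the array becomes [4, 21, 12, 12, 23, 28, 28]. The pivot is placed at index 4. All elements to the left of the pivot are <= 23, and all elements to the right are > 23.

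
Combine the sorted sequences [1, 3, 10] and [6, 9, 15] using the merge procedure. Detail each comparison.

Merging process:

Compare 1 vs 6: take 1 from left. Merged: [1]
Compare 3 vs 6: take 3 from left. Merged: [1, 3]
Compare 10 vs 6: take 6 from right. Merged: [1, 3, 6]
Compare 10 vs 9: take 9 from right. Merged: [1, 3, 6, 9]
Compare 10 vs 15: take 10 from left. Merged: [1, 3, 6, 9, 10]
Append remaining from right: [15]. Merged: [1, 3, 6, 9, 10, 15]

Final merged array: [1, 3, 6, 9, 10, 15]
Total comparisons: 5

The merged array is [1, 3, 6, 9, 10, 15], requiring 5 comparisons. The merge step runs in O(n) time where n is the total number of elements.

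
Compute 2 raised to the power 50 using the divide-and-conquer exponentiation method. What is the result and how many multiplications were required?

Computing 2^50 by squaring (build up from 2^1; each line after the first costs one multiplication):

2^1 = 2
2^2 = (2^1)^2 = 2^2 = 4
2^3 = 2 * 2^2 = 2 * 4 = 8
2^6 = (2^3)^2 = 8^2 = 64
2^12 = (2^6)^2 = 64^2 = 4096
2^24 = (2^12)^2 = 4096^2 = 16777216
2^25 = 2 * 2^24 = 2 * 16777216 = 33554432
2^50 = (2^25)^2 = 33554432^2 = 1125899906842624

Result: 1125899906842624
Multiplications needed: 7 (7 lines after 2^1)

2^50 = 1125899906842624. Using exponentiation by squaring, this requires 7 multiplications. The key idea: if the exponent is even, square the half-power; if odd, multiply by the base once.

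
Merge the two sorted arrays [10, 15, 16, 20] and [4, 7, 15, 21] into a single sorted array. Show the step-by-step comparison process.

Merging process:

Compare 10 vs 4: take 4 from right. Merged: [4]
Compare 10 vs 7: take 7 from right. Merged: [4, 7]
Compare 10 vs 15: take 10 from left. Merged: [4, 7, 10]
Compare 15 vs 15: take 15 from left. Merged: [4, 7, 10, 15]
Compare 16 vs 15: take 15 from right. Merged: [4, 7, 10, 15, 15]
Compare 16 vs 21: take 16 from left. Merged: [4, 7, 10, 15, 15, 16]
Compare 20 vs 21: take 20 from left. Merged: [4, 7, 10, 15, 15, 16, 20]
Append remaining from right: [21]. Merged: [4, 7, 10, 15, 15, 16, 20, 21]

Final merged array: [4, 7, 10, 15, 15, 16, 20, 21]
Total comparisons: 7

The merged array is [4, 7, 10, 15, 15, 16, 20, 21], requiring 7 comparisons. The merge step runs in O(n) time where n is the total number of elements.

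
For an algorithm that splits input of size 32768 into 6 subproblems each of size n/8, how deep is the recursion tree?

For divide and conquer with division factor 8:

Problem sizes at each level:
Level 0: 32768
Level 1: 4096
Level 2: 512
Level 3: 64
Level 4: 8
Level 5: 1

The root is level 0 and the size-1 base case is level 5 (the tree spans levels 0 through 5, i.e. 6 levels counting the root), so the depth is the number of divisions: log_8(32768) = 5

The recursion tree depth is log_8(32768) = 5. At each level, the problem size is divided by 8, so it takes 5 divisions to reduce to a base case of size 1. The algorithm makes 6 recursive calls at each level.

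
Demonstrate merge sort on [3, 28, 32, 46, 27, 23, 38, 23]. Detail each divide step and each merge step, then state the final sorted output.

Merge sort trace:

Split: [3, 28, 32, 46, 27, 23, 38, 23] -> [3, 28, 32, 46] and [27, 23, 38, 23]
  Split: [3, 28, 32, 46] -> [3, 28] and [32, 46]
    Split: [3, 28] -> [3] and [28]
    Merge: [3] + [28] -> [3, 28]
    Split: [32, 46] -> [32] and [46]
    Merge: [32] + [46] -> [32, 46]
  Merge: [3, 28] + [32, 46] -> [3, 28, 32, 46]
  Split: [27, 23, 38, 23] -> [27, 23] and [38, 23]
    Split: [27, 23] -> [27] and [23]
    Merge: [27] + [23] -> [23, 27]
    Split: [38, 23] -> [38] and [23]
    Merge: [38] + [23] -> [23, 38]
  Merge: [23, 27] + [23, 38] -> [23, 23, 27, 38]
Merge: [3, 28, 32, 46] + [23, 23, 27, 38] -> [3, 23, 23, 27, 28, 32, 38, 46]

Final sorted array: [3, 23, 23, 27, 28, 32, 38, 46]

The merge sort proceeds by recursively splitting the array and merging sorted halves.
After all merges, the sorted array is [3, 23, 23, 27, 28, 32, 38, 46].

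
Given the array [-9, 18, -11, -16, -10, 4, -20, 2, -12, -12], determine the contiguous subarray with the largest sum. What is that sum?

Using Kadane's algorithm on [-9, 18, -11, -16, -10, 4, -20, 2, -12, -12]:

Scanning through the array:
Position 1 (value 18): max_ending_here = 18, max_so_far = 18
Position 2 (value -11): max_ending_here = 7, max_so_far = 18
Position 3 (value -16): max_ending_here = -9, max_so_far = 18
Position 4 (value -10): max_ending_here = -10, max_so_far = 18
Position 5 (value 4): max_ending_here = 4, max_so_far = 18
Position 6 (value -20): max_ending_here = -16, max_so_far = 18
Position 7 (value 2): max_ending_here = 2, max_so_far = 18
Position 8 (value -12): max_ending_here = -10, max_so_far = 18
Position 9 (value -12): max_ending_here = -12, max_so_far = 18

Maximum subarray: [18]
Maximum sum: 18

The maximum subarray is [18] with sum 18. This subarray runs from index 1 to index 1.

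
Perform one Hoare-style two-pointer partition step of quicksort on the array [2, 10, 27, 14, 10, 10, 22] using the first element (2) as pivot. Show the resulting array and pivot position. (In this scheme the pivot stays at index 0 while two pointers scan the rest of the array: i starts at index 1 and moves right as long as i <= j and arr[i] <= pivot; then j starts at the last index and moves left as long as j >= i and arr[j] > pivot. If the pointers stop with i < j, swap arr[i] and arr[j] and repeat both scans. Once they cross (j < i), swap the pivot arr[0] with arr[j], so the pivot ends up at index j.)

Hoare-style two-pointer partition with pivot = 2:

Initial array: [2, 10, 27, 14, 10, 10, 22]

Pointers start at i = 1, j = 6.
i ends at 1, j ends at 0: the pointers have crossed (j < i), so scanning stops.

j = 0, so swapping arr[0] with arr[j] leaves the pivot at position 0: [2, 10, 27, 14, 10, 10, 22]
Pivot position: 0

After partitioning with pivot 2, the array becomes [2, 10, 27, 14, 10, 10, 22]. The pivot is placed at index 0. All elements to the left of the pivot are <= 2, and all elements to the right are > 2.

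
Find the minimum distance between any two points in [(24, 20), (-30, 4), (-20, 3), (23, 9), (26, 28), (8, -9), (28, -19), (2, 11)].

Computing all pairwise distances among 8 points:

d((24, 20), (-30, 4)) = 56.3205
d((24, 20), (-20, 3)) = 47.1699
d((24, 20), (23, 9)) = 11.0454
d((24, 20), (26, 28)) = 8.2462 <-- minimum
d((24, 20), (8, -9)) = 33.121
d((24, 20), (28, -19)) = 39.2046
d((24, 20), (2, 11)) = 23.7697
d((-30, 4), (-20, 3)) = 10.0499
d((-30, 4), (23, 9)) = 53.2353
d((-30, 4), (26, 28)) = 60.9262
d((-30, 4), (8, -9)) = 40.1622
d((-30, 4), (28, -19)) = 62.3939
d((-30, 4), (2, 11)) = 32.7567
d((-20, 3), (23, 9)) = 43.4166
d((-20, 3), (26, 28)) = 52.3546
d((-20, 3), (8, -9)) = 30.4631
d((-20, 3), (28, -19)) = 52.8015
d((-20, 3), (2, 11)) = 23.4094
d((23, 9), (26, 28)) = 19.2354
d((23, 9), (8, -9)) = 23.4307
d((23, 9), (28, -19)) = 28.4429
d((23, 9), (2, 11)) = 21.095
d((26, 28), (8, -9)) = 41.1461
d((26, 28), (28, -19)) = 47.0425
d((26, 28), (2, 11)) = 29.4109
d((8, -9), (28, -19)) = 22.3607
d((8, -9), (2, 11)) = 20.8806
d((28, -19), (2, 11)) = 39.6989

Closest pair: (24, 20) and (26, 28) with distance 8.2462

The closest pair is (24, 20) and (26, 28) with Euclidean distance 8.2462. For 8 points, brute-force pairwise comparison is shown above. For large n, the divide-and-conquer algorithm (sort by x, recurse on halves, check the dividing strip) achieves O(n log n).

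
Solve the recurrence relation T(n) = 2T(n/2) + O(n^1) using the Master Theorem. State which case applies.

Master Theorem for T(n) = 2T(n/2) + O(n^1):

a = 2, b = 2, c = 1
log_b(a) = log_2(2) = 1.0000

Case 2: c = 1 = log_2(2) = 1.0000
T(n) = O(n^1 log n) = O(n log n)

For T(n) = 2T(n/2) + O(n^1): log_2(2) = 1.0000. This is Case 2 of the Master Theorem (c = log_b(a), equal work at all levels), giving O(n log n).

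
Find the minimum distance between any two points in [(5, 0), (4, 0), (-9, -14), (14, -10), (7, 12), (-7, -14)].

Computing all pairwise distances among 6 points:

d((5, 0), (4, 0)) = 1.0 <-- minimum
d((5, 0), (-9, -14)) = 19.799
d((5, 0), (14, -10)) = 13.4536
d((5, 0), (7, 12)) = 12.1655
d((5, 0), (-7, -14)) = 18.4391
d((4, 0), (-9, -14)) = 19.105
d((4, 0), (14, -10)) = 14.1421
d((4, 0), (7, 12)) = 12.3693
d((4, 0), (-7, -14)) = 17.8045
d((-9, -14), (14, -10)) = 23.3452
d((-9, -14), (7, 12)) = 30.5287
d((-9, -14), (-7, -14)) = 2.0
d((14, -10), (7, 12)) = 23.0868
d((14, -10), (-7, -14)) = 21.3776
d((7, 12), (-7, -14)) = 29.5296

Closest pair: (5, 0) and (4, 0) with distance 1.0

The closest pair is (5, 0) and (4, 0) with Euclidean distance 1.0. For 6 points, brute-force pairwise comparison is shown above. For large n, the divide-and-conquer algorithm (sort by x, recurse on halves, check the dividing strip) achieves O(n log n).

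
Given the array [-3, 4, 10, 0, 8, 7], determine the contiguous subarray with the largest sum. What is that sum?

Using Kadane's algorithm on [-3, 4, 10, 0, 8, 7]:

Scanning through the array:
Position 1 (value 4): max_ending_here = 4, max_so_far = 4
Position 2 (value 10): max_ending_here = 14, max_so_far = 14
Position 3 (value 0): max_ending_here = 14, max_so_far = 14
Position 4 (value 8): max_ending_here = 22, max_so_far = 22
Position 5 (value 7): max_ending_here = 29, max_so_far = 29

Maximum subarray: [4, 10, 0, 8, 7]
Maximum sum: 29

The maximum subarray is [4, 10, 0, 8, 7] with sum 29. This subarray runs from index 1 to index 5.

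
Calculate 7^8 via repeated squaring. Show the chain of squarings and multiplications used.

Computing 7^8 by squaring (build up from 7^1; each line after the first costs one multiplication):

7^1 = 7
7^2 = (7^1)^2 = 7^2 = 49
7^4 = (7^2)^2 = 49^2 = 2401
7^8 = (7^4)^2 = 2401^2 = 5764801

Result: 5764801
Multiplications needed: 3 (3 lines after 7^1)

7^8 = 5764801. Using exponentiation by squaring, this requires 3 multiplications. The key idea: if the exponent is even, square the half-power; if odd, multiply by the base once.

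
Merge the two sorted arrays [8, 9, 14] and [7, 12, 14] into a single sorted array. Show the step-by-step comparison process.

Merging process:

Compare 8 vs 7: take 7 from right. Merged: [7]
Compare 8 vs 12: take 8 from left. Merged: [7, 8]
Compare 9 vs 12: take 9 from left. Merged: [7, 8, 9]
Compare 14 vs 12: take 12 from right. Merged: [7, 8, 9, 12]
Compare 14 vs 14: take 14 from left. Merged: [7, 8, 9, 12, 14]
Append remaining from right: [14]. Merged: [7, 8, 9, 12, 14, 14]

Final merged array: [7, 8, 9, 12, 14, 14]
Total comparisons: 5

The merged array is [7, 8, 9, 12, 14, 14], requiring 5 comparisons. The merge step runs in O(n) time where n is the total number of elements.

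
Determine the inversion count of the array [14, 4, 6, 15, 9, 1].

Finding inversions in [14, 4, 6, 15, 9, 1]:

(0, 1): arr[0]=14 > arr[1]=4
(0, 2): arr[0]=14 > arr[2]=6
(0, 4): arr[0]=14 > arr[4]=9
(0, 5): arr[0]=14 > arr[5]=1
(1, 5): arr[1]=4 > arr[5]=1
(2, 5): arr[2]=6 > arr[5]=1
(3, 4): arr[3]=15 > arr[4]=9
(3, 5): arr[3]=15 > arr[5]=1
(4, 5): arr[4]=9 > arr[5]=1

Total inversions: 9

The array has 9 inversion(s): (0,1), (0,2), (0,4), (0,5), (1,5), (2,5), (3,4), (3,5), (4,5). Each pair (i,j) satisfies i < j and arr[i] > arr[j].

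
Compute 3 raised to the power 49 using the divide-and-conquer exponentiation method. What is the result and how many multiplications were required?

Computing 3^49 by squaring (build up from 3^1; each line after the first costs one multiplication):

3^1 = 3
3^2 = (3^1)^2 = 3^2 = 9
3^3 = 3 * 3^2 = 3 * 9 = 27
3^6 = (3^3)^2 = 27^2 = 729
3^12 = (3^6)^2 = 729^2 = 531441
3^24 = (3^12)^2 = 531441^2 = 282429536481
3^48 = (3^24)^2 = 282429536481^2 = 79766443076872509863361
3^49 = 3 * 3^48 = 3 * 79766443076872509863361 = 239299329230617529590083

Result: 239299329230617529590083
Multiplications needed: 7 (7 lines after 3^1)

3^49 = 239299329230617529590083. Using exponentiation by squaring, this requires 7 multiplications. The key idea: if the exponent is even, square the half-power; if odd, multiply by the base once.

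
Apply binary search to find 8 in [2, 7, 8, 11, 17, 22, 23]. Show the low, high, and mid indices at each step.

Binary search for 8 in [2, 7, 8, 11, 17, 22, 23]:

lo=0, hi=6, mid=3, arr[mid]=11 -> 11 > 8, search left half
lo=0, hi=2, mid=1, arr[mid]=7 -> 7 < 8, search right half
lo=2, hi=2, mid=2, arr[mid]=8 -> Found target at index 2!

Binary search finds 8 at index 2 after 3 comparisons. The search repeatedly halves the search space by comparing with the middle element.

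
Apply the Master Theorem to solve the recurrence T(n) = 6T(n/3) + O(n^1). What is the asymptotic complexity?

Master Theorem for T(n) = 6T(n/3) + O(n^1):

a = 6, b = 3, c = 1
log_b(a) = log_3(6) = 1.6309

Case 1: c = 1 < log_3(6) = 1.6309
T(n) = O(n^(log_3 6))

For T(n) = 6T(n/3) + O(n^1): log_3(6) = 1.6309. This is Case 1 of the Master Theorem (c < log_b(a), work dominated by leaves), giving O(n^(log_3 6)).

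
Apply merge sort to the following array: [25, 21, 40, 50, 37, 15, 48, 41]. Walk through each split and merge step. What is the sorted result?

Merge sort trace:

Split: [25, 21, 40, 50, 37, 15, 48, 41] -> [25, 21, 40, 50] and [37, 15, 48, 41]
  Split: [25, 21, 40, 50] -> [25, 21] and [40, 50]
    Split: [25, 21] -> [25] and [21]
    Merge: [25] + [21] -> [21, 25]
    Split: [40, 50] -> [40] and [50]
    Merge: [40] + [50] -> [40, 50]
  Merge: [21, 25] + [40, 50] -> [21, 25, 40, 50]
  Split: [37, 15, 48, 41] -> [37, 15] and [48, 41]
    Split: [37, 15] -> [37] and [15]
    Merge: [37] + [15] -> [15, 37]
    Split: [48, 41] -> [48] and [41]
    Merge: [48] + [41] -> [41, 48]
  Merge: [15, 37] + [41, 48] -> [15, 37, 41, 48]
Merge: [21, 25, 40, 50] + [15, 37, 41, 48] -> [15, 21, 25, 37, 40, 41, 48, 50]

Final sorted array: [15, 21, 25, 37, 40, 41, 48, 50]

The merge sort proceeds by recursively splitting the array and merging sorted halves.
After all merges, the sorted array is [15, 21, 25, 37, 40, 41, 48, 50].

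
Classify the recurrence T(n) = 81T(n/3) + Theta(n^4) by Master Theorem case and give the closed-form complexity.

Master Theorem for T(n) = 81T(n/3) + O(n^4):

a = 81, b = 3, c = 4
log_b(a) = log_3(81) = 4.0000

Case 2: c = 4 = log_3(81) = 4.0000
T(n) = O(n^4 log n) = O(n^4 log n)

For T(n) = 81T(n/3) + O(n^4): log_3(81) = 4.0000. This is Case 2 of the Master Theorem (c = log_b(a), equal work at all levels), giving O(n^4 log n).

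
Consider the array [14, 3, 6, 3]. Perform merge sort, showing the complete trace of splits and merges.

Merge sort trace:

Split: [14, 3, 6, 3] -> [14, 3] and [6, 3]
  Split: [14, 3] -> [14] and [3]
  Merge: [14] + [3] -> [3, 14]
  Split: [6, 3] -> [6] and [3]
  Merge: [6] + [3] -> [3, 6]
Merge: [3, 14] + [3, 6] -> [3, 3, 6, 14]

Final sorted array: [3, 3, 6, 14]

The merge sort proceeds by recursively splitting the array and merging sorted halves.
After all merges, the sorted array is [3, 3, 6, 14].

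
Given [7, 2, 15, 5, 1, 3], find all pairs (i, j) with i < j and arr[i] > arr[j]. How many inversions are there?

Finding inversions in [7, 2, 15, 5, 1, 3]:

(0, 1): arr[0]=7 > arr[1]=2
(0, 3): arr[0]=7 > arr[3]=5
(0, 4): arr[0]=7 > arr[4]=1
(0, 5): arr[0]=7 > arr[5]=3
(1, 4): arr[1]=2 > arr[4]=1
(2, 3): arr[2]=15 > arr[3]=5
(2, 4): arr[2]=15 > arr[4]=1
(2, 5): arr[2]=15 > arr[5]=3
(3, 4): arr[3]=5 > arr[4]=1
(3, 5): arr[3]=5 > arr[5]=3

Total inversions: 10

The array has 10 inversion(s): (0,1), (0,3), (0,4), (0,5), (1,4), (2,3), (2,4), (2,5), (3,4), (3,5). Each pair (i,j) satisfies i < j and arr[i] > arr[j].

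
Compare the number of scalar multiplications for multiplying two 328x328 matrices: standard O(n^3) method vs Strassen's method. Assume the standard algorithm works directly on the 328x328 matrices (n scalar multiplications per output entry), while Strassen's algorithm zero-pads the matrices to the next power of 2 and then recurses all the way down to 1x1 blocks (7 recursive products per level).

Matrix multiplication for 328x328 matrices:

Strassen's algorithm requires power-of-2 dimensions. Pad 328x328 to 512x512 (next power of 2).

Standard algorithm: 328^3 = 35287552 multiplications
Strassen's algorithm: 7^(log2(512)) = 7^9 = 40353607 multiplications
Difference: 35287552 - 40353607 = -5066055 (Strassen uses MORE here due to padding overhead — for small or just-over-power-of-2 n, padding can outweigh the per-level savings)

Standard: 35287552 multiplications (328^3). Strassen: 40353607 multiplications (7^9, after padding to 512x512). Strassen reduces 8 recursive multiplications to 7 at each level.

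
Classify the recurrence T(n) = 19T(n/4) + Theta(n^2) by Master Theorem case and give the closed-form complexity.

Master Theorem for T(n) = 19T(n/4) + O(n^2):

a = 19, b = 4, c = 2
log_b(a) = log_4(19) = 2.1240

Case 1: c = 2 < log_4(19) = 2.1240
T(n) = O(n^(log_4 19))

For T(n) = 19T(n/4) + O(n^2): log_4(19) = 2.1240. This is Case 1 of the Master Theorem (c < log_b(a), work dominated by leaves), giving O(n^(log_4 19)).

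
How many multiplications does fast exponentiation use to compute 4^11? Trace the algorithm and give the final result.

Computing 4^11 by squaring (build up from 4^1; each line after the first costs one multiplication):

4^1 = 4
4^2 = (4^1)^2 = 4^2 = 16
4^4 = (4^2)^2 = 16^2 = 256
4^5 = 4 * 4^4 = 4 * 256 = 1024
4^10 = (4^5)^2 = 1024^2 = 1048576
4^11 = 4 * 4^10 = 4 * 1048576 = 4194304

Result: 4194304
Multiplications needed: 5 (5 lines after 4^1)

4^11 = 4194304. Using exponentiation by squaring, this requires 5 multiplications. The key idea: if the exponent is even, square the half-power; if odd, multiply by the base once.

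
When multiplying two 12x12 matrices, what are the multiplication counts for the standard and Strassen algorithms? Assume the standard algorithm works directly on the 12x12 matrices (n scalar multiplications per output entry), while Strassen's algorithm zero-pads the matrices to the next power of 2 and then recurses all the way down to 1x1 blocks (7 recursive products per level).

Matrix multiplication for 12x12 matrices:

Strassen's algorithm requires power-of-2 dimensions. Pad 12x12 to 16x16 (next power of 2).

Standard algorithm: 12^3 = 1728 multiplications
Strassen's algorithm: 7^(log2(16)) = 7^4 = 2401 multiplications
Difference: 1728 - 2401 = -673 (Strassen uses MORE here due to padding overhead — for small or just-over-power-of-2 n, padding can outweigh the per-level savings)

Standard: 1728 multiplications (12^3). Strassen: 2401 multiplications (7^4, after padding to 16x16). Strassen reduces 8 recursive multiplications to 7 at each level.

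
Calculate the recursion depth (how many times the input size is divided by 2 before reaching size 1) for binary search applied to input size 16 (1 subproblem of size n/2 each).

For divide and conquer with division factor 2:

Problem sizes at each level:
Level 0: 16
Level 1: 8
Level 2: 4
Level 3: 2
Level 4: 1

The root is level 0 and the size-1 base case is level 4 (the tree spans levels 0 through 4, i.e. 5 levels counting the root), so the depth is the number of divisions: log_2(16) = 4

The recursion tree depth is log_2(16) = 4. At each level, the problem size is divided by 2, so it takes 4 divisions to reduce to a base case of size 1. The algorithm makes 1 recursive call at each level.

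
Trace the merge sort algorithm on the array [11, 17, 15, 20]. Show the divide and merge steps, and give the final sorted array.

Merge sort trace:

Split: [11, 17, 15, 20] -> [11, 17] and [15, 20]
  Split: [11, 17] -> [11] and [17]
  Merge: [11] + [17] -> [11, 17]
  Split: [15, 20] -> [15] and [20]
  Merge: [15] + [20] -> [15, 20]
Merge: [11, 17] + [15, 20] -> [11, 15, 17, 20]

Final sorted array: [11, 15, 17, 20]

The merge sort proceeds by recursively splitting the array and merging sorted halves.
After all merges, the sorted array is [11, 15, 17, 20].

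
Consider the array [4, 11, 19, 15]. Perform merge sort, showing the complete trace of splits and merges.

Merge sort trace:

Split: [4, 11, 19, 15] -> [4, 11] and [19, 15]
  Split: [4, 11] -> [4] and [11]
  Merge: [4] + [11] -> [4, 11]
  Split: [19, 15] -> [19] and [15]
  Merge: [19] + [15] -> [15, 19]
Merge: [4, 11] + [15, 19] -> [4, 11, 15, 19]

Final sorted array: [4, 11, 15, 19]

The merge sort proceeds by recursively splitting the array and merging sorted halves.
After all merges, the sorted array is [4, 11, 15, 19].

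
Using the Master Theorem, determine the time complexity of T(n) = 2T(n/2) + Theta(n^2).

Master Theorem for T(n) = 2T(n/2) + O(n^2):

a = 2, b = 2, c = 2
log_b(a) = log_2(2) = 1.0000

Case 3: c = 2 > log_2(2) = 1.0000
T(n) = O(n^2) = O(n^2)

For T(n) = 2T(n/2) + O(n^2): log_2(2) = 1.0000. This is Case 3 of the Master Theorem (c > log_b(a), work dominated by root), giving O(n^2).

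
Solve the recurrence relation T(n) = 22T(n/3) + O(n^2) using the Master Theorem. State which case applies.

Master Theorem for T(n) = 22T(n/3) + O(n^2):

a = 22, b = 3, c = 2
log_b(a) = log_3(22) = 2.8136

Case 1: c = 2 < log_3(22) = 2.8136
T(n) = O(n^(log_3 22))

For T(n) = 22T(n/3) + O(n^2): log_3(22) = 2.8136. This is Case 1 of the Master Theorem (c < log_b(a), work dominated by leaves), giving O(n^(log_3 22)).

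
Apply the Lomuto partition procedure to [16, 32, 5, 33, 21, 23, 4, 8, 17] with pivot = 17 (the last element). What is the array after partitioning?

Lomuto partition with pivot = 17:

Initial array: [16, 32, 5, 33, 21, 23, 4, 8, 17]

arr[0]=16 <= 17: swap with position 0, array becomes [16, 32, 5, 33, 21, 23, 4, 8, 17]
arr[1]=32 > 17: no swap
arr[2]=5 <= 17: swap with position 1, array becomes [16, 5, 32, 33, 21, 23, 4, 8, 17]
arr[3]=33 > 17: no swap
arr[4]=21 > 17: no swap
arr[5]=23 > 17: no swap
arr[6]=4 <= 17: swap with position 2, array becomes [16, 5, 4, 33, 21, 23, 32, 8, 17]
arr[7]=8 <= 17: swap with position 3, array becomes [16, 5, 4, 8, 21, 23, 32, 33, 17]

Place pivot at position 4: [16, 5, 4, 8, 17, 23, 32, 33, 21]
Pivot position: 4

After partitioning with pivot 17, the array becomes [16, 5, 4, 8, 17, 23, 32, 33, 21]. The pivot is placed at index 4. All elements to the left of the pivot are <= 17, and all elements to the right are > 17.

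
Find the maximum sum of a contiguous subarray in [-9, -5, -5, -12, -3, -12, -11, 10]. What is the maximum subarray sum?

Using Kadane's algorithm on [-9, -5, -5, -12, -3, -12, -11, 10]:

Scanning through the array:
Position 1 (value -5): max_ending_here = -5, max_so_far = -5
Position 2 (value -5): max_ending_here = -5, max_so_far = -5
Position 3 (value -12): max_ending_here = -12, max_so_far = -5
Position 4 (value -3): max_ending_here = -3, max_so_far = -3
Position 5 (value -12): max_ending_here = -12, max_so_far = -3
Position 6 (value -11): max_ending_here = -11, max_so_far = -3
Position 7 (value 10): max_ending_here = 10, max_so_far = 10

Maximum subarray: [10]
Maximum sum: 10

The maximum subarray is [10] with sum 10. This subarray runs from index 7 to index 7.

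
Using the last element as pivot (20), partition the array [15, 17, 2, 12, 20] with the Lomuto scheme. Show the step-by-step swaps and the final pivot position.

Lomuto partition with pivot = 20:

Initial array: [15, 17, 2, 12, 20]

arr[0]=15 <= 20: swap with position 0, array becomes [15, 17, 2, 12, 20]
arr[1]=17 <= 20: swap with position 1, array becomes [15, 17, 2, 12, 20]
arr[2]=2 <= 20: swap with position 2, array becomes [15, 17, 2, 12, 20]
arr[3]=12 <= 20: swap with position 3, array becomes [15, 17, 2, 12, 20]

Place pivot at position 4: [15, 17, 2, 12, 20]
Pivot position: 4

After partitioning with pivot 20, the array becomes [15, 17, 2, 12, 20]. The pivot is placed at index 4. All elements to the left of the pivot are <= 20, and all elements to the right are > 20.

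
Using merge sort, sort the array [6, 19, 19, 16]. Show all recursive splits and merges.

Merge sort trace:

Split: [6, 19, 19, 16] -> [6, 19] and [19, 16]
  Split: [6, 19] -> [6] and [19]
  Merge: [6] + [19] -> [6, 19]
  Split: [19, 16] -> [19] and [16]
  Merge: [19] + [16] -> [16, 19]
Merge: [6, 19] + [16, 19] -> [6, 16, 19, 19]

Final sorted array: [6, 16, 19, 19]

The merge sort proceeds by recursively splitting the array and merging sorted halves.
After all merges, the sorted array is [6, 16, 19, 19].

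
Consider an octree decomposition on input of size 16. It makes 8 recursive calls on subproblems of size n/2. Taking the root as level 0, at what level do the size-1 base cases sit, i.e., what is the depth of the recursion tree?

For divide and conquer with division factor 2:

Problem sizes at each level:
Level 0: 16
Level 1: 8
Level 2: 4
Level 3: 2
Level 4: 1

The root is level 0 and the size-1 base case is level 4 (the tree spans levels 0 through 4, i.e. 5 levels counting the root), so the depth is the number of divisions: log_2(16) = 4

The recursion tree depth is log_2(16) = 4. At each level, the problem size is divided by 2, so it takes 4 divisions to reduce to a base case of size 1. The algorithm makes 8 recursive calls at each level.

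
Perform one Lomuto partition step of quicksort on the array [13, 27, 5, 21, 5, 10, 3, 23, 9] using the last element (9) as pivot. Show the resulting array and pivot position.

Lomuto partition with pivot = 9:

Initial array: [13, 27, 5, 21, 5, 10, 3, 23, 9]

arr[0]=13 > 9: no swap
arr[1]=27 > 9: no swap
arr[2]=5 <= 9: swap with position 0, array becomes [5, 27, 13, 21, 5, 10, 3, 23, 9]
arr[3]=21 > 9: no swap
arr[4]=5 <= 9: swap with position 1, array becomes [5, 5, 13, 21, 27, 10, 3, 23, 9]
arr[5]=10 > 9: no swap
arr[6]=3 <= 9: swap with position 2, array becomes [5, 5, 3, 21, 27, 10, 13, 23, 9]
arr[7]=23 > 9: no swap

Place pivot at position 3: [5, 5, 3, 9, 27, 10, 13, 23, 21]
Pivot position: 3

After partitioning with pivot 9, the array becomes [5, 5, 3, 9, 27, 10, 13, 23, 21]. The pivot is placed at index 3. All elements to the left of the pivot are <= 9, and all elements to the right are > 9.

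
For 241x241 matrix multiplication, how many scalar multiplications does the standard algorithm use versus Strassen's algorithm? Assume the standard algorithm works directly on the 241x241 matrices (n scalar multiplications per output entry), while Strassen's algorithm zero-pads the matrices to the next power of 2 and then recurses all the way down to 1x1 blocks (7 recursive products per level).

Matrix multiplication for 241x241 matrices:

Strassen's algorithm requires power-of-2 dimensions. Pad 241x241 to 256x256 (next power of 2).

Standard algorithm: 241^3 = 13997521 multiplications
Strassen's algorithm: 7^(log2(256)) = 7^8 = 5764801 multiplications
Savings: 13997521 - 5764801 = 8232720 multiplications

Standard: 13997521 multiplications (241^3). Strassen: 5764801 multiplications (7^8, after padding to 256x256). Strassen reduces 8 recursive multiplications to 7 at each level.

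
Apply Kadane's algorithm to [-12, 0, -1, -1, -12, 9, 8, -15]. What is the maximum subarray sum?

Using Kadane's algorithm on [-12, 0, -1, -1, -12, 9, 8, -15]:

Scanning through the array:
Position 1 (value 0): max_ending_here = 0, max_so_far = 0
Position 2 (value -1): max_ending_here = -1, max_so_far = 0
Position 3 (value -1): max_ending_here = -1, max_so_far = 0
Position 4 (value -12): max_ending_here = -12, max_so_far = 0
Position 5 (value 9): max_ending_here = 9, max_so_far = 9
Position 6 (value 8): max_ending_here = 17, max_so_far = 17
Position 7 (value -15): max_ending_here = 2, max_so_far = 17

Maximum subarray: [9, 8]
Maximum sum: 17

The maximum subarray is [9, 8] with sum 17. This subarray runs from index 5 to index 6.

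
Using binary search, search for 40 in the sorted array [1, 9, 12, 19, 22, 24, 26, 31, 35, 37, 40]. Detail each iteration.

Binary search for 40 in [1, 9, 12, 19, 22, 24, 26, 31, 35, 37, 40]:

lo=0, hi=10, mid=5, arr[mid]=24 -> 24 < 40, search right half
lo=6, hi=10, mid=8, arr[mid]=35 -> 35 < 40, search right half
lo=9, hi=10, mid=9, arr[mid]=37 -> 37 < 40, search right half
lo=10, hi=10, mid=10, arr[mid]=40 -> Found target at index 10!

Binary search finds 40 at index 10 after 4 comparisons. The search repeatedly halves the search space by comparing with the middle element.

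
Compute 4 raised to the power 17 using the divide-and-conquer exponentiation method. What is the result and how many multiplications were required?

Computing 4^17 by squaring (build up from 4^1; each line after the first costs one multiplication):

4^1 = 4
4^2 = (4^1)^2 = 4^2 = 16
4^4 = (4^2)^2 = 16^2 = 256
4^8 = (4^4)^2 = 256^2 = 65536
4^16 = (4^8)^2 = 65536^2 = 4294967296
4^17 = 4 * 4^16 = 4 * 4294967296 = 17179869184

Result: 17179869184
Multiplications needed: 5 (5 lines after 4^1)

4^17 = 17179869184. Using exponentiation by squaring, this requires 5 multiplications. The key idea: if the exponent is even, square the half-power; if odd, multiply by the base once.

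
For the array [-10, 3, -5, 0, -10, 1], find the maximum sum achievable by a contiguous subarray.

Using Kadane's algorithm on [-10, 3, -5, 0, -10, 1]:

Scanning through the array:
Position 1 (value 3): max_ending_here = 3, max_so_far = 3
Position 2 (value -5): max_ending_here = -2, max_so_far = 3
Position 3 (value 0): max_ending_here = 0, max_so_far = 3
Position 4 (value -10): max_ending_here = -10, max_so_far = 3
Position 5 (value 1): max_ending_here = 1, max_so_far = 3

Maximum subarray: [3]
Maximum sum: 3

The maximum subarray is [3] with sum 3. This subarray runs from index 1 to index 1.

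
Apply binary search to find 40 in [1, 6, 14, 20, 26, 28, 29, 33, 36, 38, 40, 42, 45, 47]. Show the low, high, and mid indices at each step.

Binary search for 40 in [1, 6, 14, 20, 26, 28, 29, 33, 36, 38, 40, 42, 45, 47]:

lo=0, hi=13, mid=6, arr[mid]=29 -> 29 < 40, search right half
lo=7, hi=13, mid=10, arr[mid]=40 -> Found target at index 10!

Binary search finds 40 at index 10 after 2 comparisons. The search repeatedly halves the search space by comparing with the middle element.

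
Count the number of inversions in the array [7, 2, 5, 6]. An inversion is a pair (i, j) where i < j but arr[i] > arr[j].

Finding inversions in [7, 2, 5, 6]:

(0, 1): arr[0]=7 > arr[1]=2
(0, 2): arr[0]=7 > arr[2]=5
(0, 3): arr[0]=7 > arr[3]=6

Total inversions: 3

The array has 3 inversion(s): (0,1), (0,2), (0,3). Each pair (i,j) satisfies i < j and arr[i] > arr[j].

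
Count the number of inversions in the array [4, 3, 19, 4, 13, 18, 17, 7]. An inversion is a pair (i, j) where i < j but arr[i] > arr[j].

Finding inversions in [4, 3, 19, 4, 13, 18, 17, 7]:

(0, 1): arr[0]=4 > arr[1]=3
(2, 3): arr[2]=19 > arr[3]=4
(2, 4): arr[2]=19 > arr[4]=13
(2, 5): arr[2]=19 > arr[5]=18
(2, 6): arr[2]=19 > arr[6]=17
(2, 7): arr[2]=19 > arr[7]=7
(4, 7): arr[4]=13 > arr[7]=7
(5, 6): arr[5]=18 > arr[6]=17
(5, 7): arr[5]=18 > arr[7]=7
(6, 7): arr[6]=17 > arr[7]=7

Total inversions: 10

The array has 10 inversion(s): (0,1), (2,3), (2,4), (2,5), (2,6), (2,7), (4,7), (5,6), (5,7), (6,7). Each pair (i,j) satisfies i < j and arr[i] > arr[j].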